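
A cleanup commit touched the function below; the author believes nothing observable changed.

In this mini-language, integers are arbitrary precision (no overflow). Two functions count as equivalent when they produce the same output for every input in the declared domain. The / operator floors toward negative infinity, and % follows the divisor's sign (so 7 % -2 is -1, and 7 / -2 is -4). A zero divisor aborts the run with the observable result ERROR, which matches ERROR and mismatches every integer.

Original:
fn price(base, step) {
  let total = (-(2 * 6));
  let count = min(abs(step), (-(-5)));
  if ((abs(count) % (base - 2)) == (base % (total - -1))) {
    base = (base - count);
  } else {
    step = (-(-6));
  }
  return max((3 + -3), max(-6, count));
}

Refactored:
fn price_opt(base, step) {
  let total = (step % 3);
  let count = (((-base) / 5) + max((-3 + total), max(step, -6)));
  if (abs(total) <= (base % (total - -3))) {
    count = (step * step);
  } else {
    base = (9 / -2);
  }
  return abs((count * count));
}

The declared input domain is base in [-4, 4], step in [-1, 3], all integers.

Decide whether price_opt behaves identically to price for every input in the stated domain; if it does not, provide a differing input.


Try base=-4, step=2.
price: total=-12, then count=2, then ((abs(count) % (base - 2)) == (base % (total - -1))) is true, then base=-6, then returns 2
price_opt: total=2, then count=2, then (abs(total) <= (base % (total - -3))) is false, then base=-5, then returns 4
2 vs 4 — the two versions disagree here.
verdict: not equivalent; witness: base=-4, step=2


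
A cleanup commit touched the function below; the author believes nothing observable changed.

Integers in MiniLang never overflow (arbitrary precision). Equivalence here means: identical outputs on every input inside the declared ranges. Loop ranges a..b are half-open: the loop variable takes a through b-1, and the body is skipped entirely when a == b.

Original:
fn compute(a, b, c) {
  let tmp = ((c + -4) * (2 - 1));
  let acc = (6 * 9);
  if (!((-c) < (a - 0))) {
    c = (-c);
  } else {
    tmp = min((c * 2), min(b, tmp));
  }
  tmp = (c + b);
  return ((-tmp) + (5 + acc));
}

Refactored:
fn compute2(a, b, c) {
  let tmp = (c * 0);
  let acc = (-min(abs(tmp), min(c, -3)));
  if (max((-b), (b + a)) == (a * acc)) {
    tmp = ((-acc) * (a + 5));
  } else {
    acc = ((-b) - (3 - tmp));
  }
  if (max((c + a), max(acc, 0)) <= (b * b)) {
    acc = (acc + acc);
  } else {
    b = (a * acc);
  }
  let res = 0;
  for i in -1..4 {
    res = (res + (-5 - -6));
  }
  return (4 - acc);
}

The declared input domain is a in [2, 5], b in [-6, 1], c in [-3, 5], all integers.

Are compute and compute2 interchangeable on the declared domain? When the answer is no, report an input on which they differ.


There is a counterexample at a=2, b=-6, c=-3: 62 on one side, -2 on the other.
compute: tmp=-7, then acc=54, then (!((-c) < (a - 0))) is true, then c=3, then tmp=-3, then returns 62
compute2: tmp=0, then acc=3, then (max((-b), (b + a)) == (a * acc)) is true, then tmp=-21, then (max((c + a), max(acc, 0)) <= (b * b)) is true, then acc=6, then res=0, then (i=-1), then res=1, then (i=0), then res=2, then (i=1), then res=3, then (i=2), then res=4, then (i=3), then res=5, then returns -2
verdict: not equivalent; witness: a=2, b=-6, c=-3


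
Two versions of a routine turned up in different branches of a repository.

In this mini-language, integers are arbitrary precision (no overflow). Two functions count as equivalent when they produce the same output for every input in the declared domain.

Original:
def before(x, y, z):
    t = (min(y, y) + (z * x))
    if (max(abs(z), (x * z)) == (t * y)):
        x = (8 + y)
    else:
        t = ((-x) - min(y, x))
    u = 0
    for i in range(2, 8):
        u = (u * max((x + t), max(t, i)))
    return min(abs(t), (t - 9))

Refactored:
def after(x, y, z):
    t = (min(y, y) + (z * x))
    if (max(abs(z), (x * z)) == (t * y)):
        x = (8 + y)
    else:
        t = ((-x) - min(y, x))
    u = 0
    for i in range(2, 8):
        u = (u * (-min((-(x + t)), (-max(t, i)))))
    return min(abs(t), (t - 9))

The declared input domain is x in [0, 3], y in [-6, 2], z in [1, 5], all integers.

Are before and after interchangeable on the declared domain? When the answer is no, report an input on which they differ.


Changes here: min/max/abs usage differs; the full 180-point sweep finds no disagreement.
verdict: equivalent


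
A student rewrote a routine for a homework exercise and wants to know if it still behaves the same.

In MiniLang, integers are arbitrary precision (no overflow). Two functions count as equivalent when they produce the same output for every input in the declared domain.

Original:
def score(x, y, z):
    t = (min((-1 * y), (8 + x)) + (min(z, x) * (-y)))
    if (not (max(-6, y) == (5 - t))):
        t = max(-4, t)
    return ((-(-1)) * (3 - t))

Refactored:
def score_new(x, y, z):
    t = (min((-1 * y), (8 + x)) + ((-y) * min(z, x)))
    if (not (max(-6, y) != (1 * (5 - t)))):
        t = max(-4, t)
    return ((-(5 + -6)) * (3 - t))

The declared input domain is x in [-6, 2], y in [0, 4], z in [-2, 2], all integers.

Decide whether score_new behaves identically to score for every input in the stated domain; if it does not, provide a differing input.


Run the pair on x=1, y=3, z=1.
score: t = -6; (not (max(-6, y) == (5 - t))) -> true; t = -4; return 7
score_new: t = -6; (not (max(-6, y) != (1 * (5 - t)))) -> false; return 9
7 vs 9 — the two versions disagree here.
verdict: not equivalent; witness: x=1, y=3, z=1


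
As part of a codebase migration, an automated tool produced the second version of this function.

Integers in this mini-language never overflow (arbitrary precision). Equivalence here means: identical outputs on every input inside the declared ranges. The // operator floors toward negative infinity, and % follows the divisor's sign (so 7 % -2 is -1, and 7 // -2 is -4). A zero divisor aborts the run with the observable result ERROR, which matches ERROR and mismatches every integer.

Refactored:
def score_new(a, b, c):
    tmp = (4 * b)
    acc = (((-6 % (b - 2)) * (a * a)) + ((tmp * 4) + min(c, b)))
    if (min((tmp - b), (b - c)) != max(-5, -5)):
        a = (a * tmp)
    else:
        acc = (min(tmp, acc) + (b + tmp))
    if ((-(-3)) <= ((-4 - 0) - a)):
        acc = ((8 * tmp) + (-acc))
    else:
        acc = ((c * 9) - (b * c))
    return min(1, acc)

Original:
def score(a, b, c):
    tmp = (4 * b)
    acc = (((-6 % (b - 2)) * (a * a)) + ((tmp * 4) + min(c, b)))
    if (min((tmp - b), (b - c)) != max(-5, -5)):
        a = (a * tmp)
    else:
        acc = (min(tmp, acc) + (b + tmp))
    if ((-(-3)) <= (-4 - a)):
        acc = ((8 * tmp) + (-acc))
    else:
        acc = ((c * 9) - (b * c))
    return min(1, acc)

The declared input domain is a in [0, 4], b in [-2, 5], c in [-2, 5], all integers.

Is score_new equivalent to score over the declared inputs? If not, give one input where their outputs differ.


Equivalent — the differences include constant usage differs, arithmetic usage differs, yet no declared input distinguishes the two.
Tracing a=0, b=0, c=1: score: tmp=0, then acc=0, then (min((tmp - b), (b - c)) != max(-5, -5)) is true, then a=0, then ((-(-3)) <= (-4 - a)) is false, then acc=9, then returns 1 | score_new: tmp=0, then acc=0, then (min((tmp - b), (b - c)) != max(-5, -5)) is true, then a=0, then ((-(-3)) <= ((-4 - 0) - a)) is false, then acc=9, then returns 1 — matching result 1.
An exhaustive pass over the 320 declared inputs shows identical outputs.
verdict: equivalent


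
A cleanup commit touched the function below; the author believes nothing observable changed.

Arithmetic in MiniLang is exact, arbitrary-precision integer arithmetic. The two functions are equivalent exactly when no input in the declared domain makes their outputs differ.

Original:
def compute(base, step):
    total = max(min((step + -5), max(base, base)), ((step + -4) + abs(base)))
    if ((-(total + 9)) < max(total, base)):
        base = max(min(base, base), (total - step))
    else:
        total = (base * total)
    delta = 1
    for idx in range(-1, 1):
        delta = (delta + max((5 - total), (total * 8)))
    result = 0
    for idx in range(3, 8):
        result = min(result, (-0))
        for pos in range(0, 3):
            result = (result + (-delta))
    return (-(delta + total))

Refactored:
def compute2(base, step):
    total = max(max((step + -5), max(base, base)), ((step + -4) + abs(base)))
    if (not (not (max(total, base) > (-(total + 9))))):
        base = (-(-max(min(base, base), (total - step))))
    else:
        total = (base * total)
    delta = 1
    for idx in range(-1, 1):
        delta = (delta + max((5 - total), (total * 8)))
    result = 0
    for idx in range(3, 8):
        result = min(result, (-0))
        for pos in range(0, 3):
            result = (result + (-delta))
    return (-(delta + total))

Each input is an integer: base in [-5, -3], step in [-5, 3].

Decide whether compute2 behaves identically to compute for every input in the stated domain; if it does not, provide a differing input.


The rewrite breaks on base=-4, step=-5, where the results are -341 and -15.
compute: total becomes -5; next ((-(total + 9)) < max(total, base)) evaluates to false; next total becomes 20; next delta becomes 1; next at idx=-1:; next delta becomes 161; next at idx=0:; next delta becomes 321; next result becomes 0; next at idx=3:; next result becomes 0; next at pos=0:; next result becomes -321; next at pos=1:; next result becomes -642; next at pos=2:; next result becomes -963; next at idx=4:; next result becomes -963; next at pos=0:; next result becomes -1284; next at pos=1:; next result becomes -1605; next at pos=2:; next result becomes -1926; next at idx=5:; next result becomes -1926; next at pos=0:; next result becomes -2247; next at pos=1:; next result becomes -2568; next at pos=2:; next result becomes -2889; next at idx=6:; next result becomes -2889; next at pos=0:; next result becomes -3210; next at pos=1:; next result becomes -3531; next at pos=2:; next result becomes -3852; next at idx=7:; next result becomes -3852; next at pos=0:; next result becomes -4173; next at pos=1:; next result becomes -4494; next at pos=2:; next result becomes -4815; next final value -341
compute2: total becomes -4; next (not (not (max(total, base) > (-(total + 9))))) evaluates to true; next base becomes 1; next delta becomes 1; next at idx=-1:; next delta becomes 10; next at idx=0:; next delta becomes 19; next result becomes 0; next at idx=3:; next result becomes 0; next at pos=0:; next result becomes -19; next at pos=1:; next result becomes -38; next at pos=2:; next result becomes -57; next at idx=4:; next result becomes -57; next at pos=0:; next result becomes -76; next at pos=1:; next result becomes -95; next at pos=2:; next result becomes -114; next at idx=5:; next result becomes -114; next at pos=0:; next result becomes -133; next at pos=1:; next result becomes -152; next at pos=2:; next result becomes -171; next at idx=6:; next result becomes -171; next at pos=0:; next result becomes -190; next at pos=1:; next result becomes -209; next at pos=2:; next result becomes -228; next at idx=7:; next result becomes -228; next at pos=0:; next result becomes -247; next at pos=1:; next result becomes -266; next at pos=2:; next result becomes -285; next final value -15
verdict: not equivalent; witness: base=-4, step=-5


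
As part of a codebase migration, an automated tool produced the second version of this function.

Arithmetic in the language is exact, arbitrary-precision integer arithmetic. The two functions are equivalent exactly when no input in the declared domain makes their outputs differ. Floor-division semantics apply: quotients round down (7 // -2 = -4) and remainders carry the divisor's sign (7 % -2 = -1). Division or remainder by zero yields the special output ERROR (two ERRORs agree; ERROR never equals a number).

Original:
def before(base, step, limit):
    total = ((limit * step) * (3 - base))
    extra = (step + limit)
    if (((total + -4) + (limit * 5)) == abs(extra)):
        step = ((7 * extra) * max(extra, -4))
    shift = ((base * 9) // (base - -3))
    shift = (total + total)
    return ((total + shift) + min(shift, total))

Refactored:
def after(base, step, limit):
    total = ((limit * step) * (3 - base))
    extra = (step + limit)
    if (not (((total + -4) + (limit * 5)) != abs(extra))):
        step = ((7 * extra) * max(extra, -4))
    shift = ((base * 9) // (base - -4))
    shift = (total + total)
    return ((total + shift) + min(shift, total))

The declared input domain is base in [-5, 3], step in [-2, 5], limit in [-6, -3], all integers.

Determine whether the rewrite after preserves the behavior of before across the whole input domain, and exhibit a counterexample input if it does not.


base=-4, step=-2, limit=-6 yields 336 from before but ERROR from after.
verdict: not equivalent; witness: base=-4, step=-2, limit=-6


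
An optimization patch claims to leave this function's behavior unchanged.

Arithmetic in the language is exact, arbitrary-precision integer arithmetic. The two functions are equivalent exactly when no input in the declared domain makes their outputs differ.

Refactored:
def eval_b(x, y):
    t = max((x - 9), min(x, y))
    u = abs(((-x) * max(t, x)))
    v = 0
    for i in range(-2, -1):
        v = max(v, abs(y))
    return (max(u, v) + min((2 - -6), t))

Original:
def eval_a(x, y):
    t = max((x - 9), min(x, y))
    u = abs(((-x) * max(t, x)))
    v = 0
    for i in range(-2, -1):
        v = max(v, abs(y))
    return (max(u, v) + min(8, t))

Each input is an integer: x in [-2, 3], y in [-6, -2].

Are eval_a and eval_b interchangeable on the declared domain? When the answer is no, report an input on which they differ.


The two are interchangeable: constant usage differs, and arithmetic usage differs, and every declared input agrees.
Tracing x=3, y=-2: eval_a: t=-2, then u=9, then v=0, then (i=-2), then v=2, then returns 7 | eval_b: t=-2, then u=9, then v=0, then (i=-2), then v=2, then returns 7 — matching result 7.
Checked all 30 inputs in the declared domain: the outputs agree on every one.
verdict: equivalent


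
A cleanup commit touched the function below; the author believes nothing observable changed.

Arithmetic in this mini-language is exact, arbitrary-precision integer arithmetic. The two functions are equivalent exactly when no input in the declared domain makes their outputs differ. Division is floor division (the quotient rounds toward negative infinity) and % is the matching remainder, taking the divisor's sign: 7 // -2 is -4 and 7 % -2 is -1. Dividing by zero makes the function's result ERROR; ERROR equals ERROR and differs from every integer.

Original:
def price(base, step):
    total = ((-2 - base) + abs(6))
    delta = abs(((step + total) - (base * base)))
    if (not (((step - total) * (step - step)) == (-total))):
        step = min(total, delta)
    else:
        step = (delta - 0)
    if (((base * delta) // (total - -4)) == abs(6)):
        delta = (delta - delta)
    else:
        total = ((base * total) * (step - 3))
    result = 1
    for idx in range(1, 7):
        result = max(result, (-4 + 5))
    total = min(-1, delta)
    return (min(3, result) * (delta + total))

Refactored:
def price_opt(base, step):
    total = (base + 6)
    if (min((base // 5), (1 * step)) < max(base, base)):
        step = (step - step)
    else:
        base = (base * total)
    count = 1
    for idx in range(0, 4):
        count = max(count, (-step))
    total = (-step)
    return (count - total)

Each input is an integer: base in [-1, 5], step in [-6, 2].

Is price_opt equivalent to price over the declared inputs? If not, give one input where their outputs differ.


Input base=-1, step=-5: 0 from price versus 1 from price_opt.
verdict: not equivalent; witness: base=-1, step=-5


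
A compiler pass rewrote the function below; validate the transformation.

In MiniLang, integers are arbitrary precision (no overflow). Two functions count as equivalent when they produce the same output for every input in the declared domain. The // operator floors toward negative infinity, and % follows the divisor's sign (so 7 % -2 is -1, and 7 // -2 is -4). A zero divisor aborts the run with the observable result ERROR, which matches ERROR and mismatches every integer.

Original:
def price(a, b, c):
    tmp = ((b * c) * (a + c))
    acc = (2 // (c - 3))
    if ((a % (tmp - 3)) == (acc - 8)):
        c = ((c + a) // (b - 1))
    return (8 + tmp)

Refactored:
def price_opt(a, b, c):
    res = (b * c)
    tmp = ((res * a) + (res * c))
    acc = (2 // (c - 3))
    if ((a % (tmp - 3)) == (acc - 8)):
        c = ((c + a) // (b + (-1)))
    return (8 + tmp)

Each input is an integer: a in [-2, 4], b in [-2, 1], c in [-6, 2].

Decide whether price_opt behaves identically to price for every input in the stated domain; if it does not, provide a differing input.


Although arithmetic usage differs, plus statement counts differ, plus local variable names differ, 252/252 inputs agree.
verdict: equivalent


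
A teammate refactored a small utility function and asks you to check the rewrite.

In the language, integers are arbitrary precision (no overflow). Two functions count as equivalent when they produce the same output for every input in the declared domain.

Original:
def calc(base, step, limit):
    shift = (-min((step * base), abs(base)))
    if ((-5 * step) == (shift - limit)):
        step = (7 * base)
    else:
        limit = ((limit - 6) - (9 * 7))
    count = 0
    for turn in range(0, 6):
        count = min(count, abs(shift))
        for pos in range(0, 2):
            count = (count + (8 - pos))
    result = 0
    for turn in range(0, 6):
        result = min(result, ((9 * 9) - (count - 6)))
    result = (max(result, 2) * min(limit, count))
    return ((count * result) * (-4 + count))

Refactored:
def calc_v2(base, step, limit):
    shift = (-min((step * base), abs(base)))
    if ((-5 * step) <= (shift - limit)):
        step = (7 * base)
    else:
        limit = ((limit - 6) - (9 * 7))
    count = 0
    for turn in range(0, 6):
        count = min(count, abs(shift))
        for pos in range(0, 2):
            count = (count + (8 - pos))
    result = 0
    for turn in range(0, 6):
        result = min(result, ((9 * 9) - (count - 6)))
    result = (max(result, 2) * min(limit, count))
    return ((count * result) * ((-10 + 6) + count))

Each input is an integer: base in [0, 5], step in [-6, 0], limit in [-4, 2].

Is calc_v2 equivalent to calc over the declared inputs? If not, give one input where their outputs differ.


Try base=0, step=0, limit=-4.
calc: shift=0, then ((-5 * step) == (shift - limit)) is false, then limit=-73, then count=0, then (turn=0), then count=0, then (pos=0), then count=8, then (pos=1), then count=15, then (turn=1), then count=0, then (pos=0), then count=8, then (pos=1), then count=15, then (turn=2), then count=0, then (pos=0), then count=8, then (pos=1), then count=15, then (turn=3), then count=0, then (pos=0), then count=8, then (pos=1), then count=15, then (turn=4), then count=0, then (pos=0), then count=8, then (pos=1), then count=15, then (turn=5), then count=0, then (pos=0), then count=8, then (pos=1), then count=15, then result=0, then (turn=0), then result=0, then (turn=1), then result=0, then (turn=2), then result=0, then (turn=3), then result=0, then (turn=4), then result=0, then (turn=5), then result=0, then result=-146, then returns -24090
calc_v2: shift=0, then ((-5 * step) <= (shift - limit)) is true, then step=0, then count=0, then (turn=0), then count=0, then (pos=0), then count=8, then (pos=1), then count=15, then (turn=1), then count=0, then (pos=0), then count=8, then (pos=1), then count=15, then (turn=2), then count=0, then (pos=0), then count=8, then (pos=1), then count=15, then (turn=3), then count=0, then (pos=0), then count=8, then (pos=1), then count=15, then (turn=4), then count=0, then (pos=0), then count=8, then (pos=1), then count=15, then (turn=5), then count=0, then (pos=0), then count=8, then (pos=1), then count=15, then result=0, then (turn=0), then result=0, then (turn=1), then result=0, then (turn=2), then result=0, then (turn=3), then result=0, then (turn=4), then result=0, then (turn=5), then result=0, then result=-8, then returns -1320
-24090 != -1320, so the rewrite changes behavior.
verdict: not equivalent; witness: base=0, step=0, limit=-4


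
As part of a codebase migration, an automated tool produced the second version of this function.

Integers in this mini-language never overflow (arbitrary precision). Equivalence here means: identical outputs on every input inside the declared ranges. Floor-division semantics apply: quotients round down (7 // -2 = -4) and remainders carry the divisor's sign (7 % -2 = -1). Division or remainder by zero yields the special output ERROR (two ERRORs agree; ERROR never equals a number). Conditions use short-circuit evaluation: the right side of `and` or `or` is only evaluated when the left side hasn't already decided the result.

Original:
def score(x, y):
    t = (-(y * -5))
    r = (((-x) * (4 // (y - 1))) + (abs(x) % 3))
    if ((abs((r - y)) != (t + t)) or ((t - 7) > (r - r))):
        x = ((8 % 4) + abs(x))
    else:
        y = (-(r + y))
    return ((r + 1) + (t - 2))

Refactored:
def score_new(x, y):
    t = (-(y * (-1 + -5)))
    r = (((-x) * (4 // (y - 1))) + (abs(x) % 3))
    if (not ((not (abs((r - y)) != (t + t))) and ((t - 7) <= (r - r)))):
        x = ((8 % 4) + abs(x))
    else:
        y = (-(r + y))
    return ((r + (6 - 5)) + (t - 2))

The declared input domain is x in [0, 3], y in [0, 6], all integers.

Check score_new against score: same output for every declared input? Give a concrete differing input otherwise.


On input x=0, y=2, score returns 9 while score_new returns 11.
verdict: not equivalent; witness: x=0, y=2


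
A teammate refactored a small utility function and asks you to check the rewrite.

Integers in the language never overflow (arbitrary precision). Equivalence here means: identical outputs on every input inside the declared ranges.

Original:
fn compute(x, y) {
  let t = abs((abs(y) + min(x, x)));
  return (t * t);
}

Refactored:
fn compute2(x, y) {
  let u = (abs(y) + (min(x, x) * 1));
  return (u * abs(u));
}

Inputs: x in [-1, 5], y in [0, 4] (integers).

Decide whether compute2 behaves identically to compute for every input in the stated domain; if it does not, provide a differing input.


Run the pair on x=-1, y=0.
compute: t=1, then returns 1
compute2: u=-1, then returns -1
1 against -1: the behavior changed.
verdict: not equivalent; witness: x=-1, y=0


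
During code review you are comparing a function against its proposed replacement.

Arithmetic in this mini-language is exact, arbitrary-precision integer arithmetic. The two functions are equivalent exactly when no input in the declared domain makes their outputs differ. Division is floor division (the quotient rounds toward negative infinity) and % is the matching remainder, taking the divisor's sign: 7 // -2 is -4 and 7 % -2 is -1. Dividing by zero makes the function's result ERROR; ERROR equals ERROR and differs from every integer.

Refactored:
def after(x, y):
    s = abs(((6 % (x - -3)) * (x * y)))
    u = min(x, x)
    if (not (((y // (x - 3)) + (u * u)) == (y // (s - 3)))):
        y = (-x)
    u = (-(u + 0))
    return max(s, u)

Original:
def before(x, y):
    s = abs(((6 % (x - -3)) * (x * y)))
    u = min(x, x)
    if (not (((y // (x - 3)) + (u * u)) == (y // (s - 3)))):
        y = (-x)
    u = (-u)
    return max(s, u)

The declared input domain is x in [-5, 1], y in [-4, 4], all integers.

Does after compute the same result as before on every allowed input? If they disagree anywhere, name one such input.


Differences: constant usage differs; and arithmetic usage differs — yet all 63 inputs agree.
verdict: equivalent


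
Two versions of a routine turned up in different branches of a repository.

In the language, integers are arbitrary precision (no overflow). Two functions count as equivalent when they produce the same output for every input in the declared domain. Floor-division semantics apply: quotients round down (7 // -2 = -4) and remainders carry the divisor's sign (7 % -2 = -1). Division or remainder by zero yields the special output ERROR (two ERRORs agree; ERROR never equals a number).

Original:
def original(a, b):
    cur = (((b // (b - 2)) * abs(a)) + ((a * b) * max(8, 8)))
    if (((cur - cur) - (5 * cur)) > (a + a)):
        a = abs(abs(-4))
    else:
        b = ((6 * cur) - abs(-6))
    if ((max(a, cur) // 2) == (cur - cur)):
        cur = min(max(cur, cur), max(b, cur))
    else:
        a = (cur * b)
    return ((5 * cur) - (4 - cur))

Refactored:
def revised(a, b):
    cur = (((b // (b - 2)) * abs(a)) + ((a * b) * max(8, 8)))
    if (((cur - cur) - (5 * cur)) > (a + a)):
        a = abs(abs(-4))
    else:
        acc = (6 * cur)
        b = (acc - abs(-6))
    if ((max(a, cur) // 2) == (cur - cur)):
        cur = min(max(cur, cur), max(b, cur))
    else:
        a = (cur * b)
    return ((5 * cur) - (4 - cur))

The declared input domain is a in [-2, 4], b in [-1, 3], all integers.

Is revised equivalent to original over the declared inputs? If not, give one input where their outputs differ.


Differences: statement counts differ, and local variable names differ — yet all 35 inputs agree.
verdict: equivalent


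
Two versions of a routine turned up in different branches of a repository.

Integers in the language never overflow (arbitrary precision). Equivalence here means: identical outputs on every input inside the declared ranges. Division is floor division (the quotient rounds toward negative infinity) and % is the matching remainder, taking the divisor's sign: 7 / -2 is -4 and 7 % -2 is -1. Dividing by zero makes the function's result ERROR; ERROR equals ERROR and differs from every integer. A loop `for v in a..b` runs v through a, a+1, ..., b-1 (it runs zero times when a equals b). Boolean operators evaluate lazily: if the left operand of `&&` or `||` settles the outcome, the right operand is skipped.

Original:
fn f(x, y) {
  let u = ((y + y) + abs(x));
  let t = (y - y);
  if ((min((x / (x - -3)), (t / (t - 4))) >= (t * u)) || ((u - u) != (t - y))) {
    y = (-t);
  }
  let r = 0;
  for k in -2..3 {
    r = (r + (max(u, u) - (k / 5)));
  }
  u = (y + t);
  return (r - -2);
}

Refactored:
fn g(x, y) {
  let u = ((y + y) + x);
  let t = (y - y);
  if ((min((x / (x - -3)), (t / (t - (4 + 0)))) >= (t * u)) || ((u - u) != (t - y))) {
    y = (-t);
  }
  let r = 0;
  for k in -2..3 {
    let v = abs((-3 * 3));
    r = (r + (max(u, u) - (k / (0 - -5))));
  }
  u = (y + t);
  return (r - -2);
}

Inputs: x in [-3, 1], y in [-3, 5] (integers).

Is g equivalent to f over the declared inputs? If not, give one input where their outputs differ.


At x=-2, y=-3: f gives -16, g gives -36.
verdict: not equivalent; witness: x=-2, y=-3


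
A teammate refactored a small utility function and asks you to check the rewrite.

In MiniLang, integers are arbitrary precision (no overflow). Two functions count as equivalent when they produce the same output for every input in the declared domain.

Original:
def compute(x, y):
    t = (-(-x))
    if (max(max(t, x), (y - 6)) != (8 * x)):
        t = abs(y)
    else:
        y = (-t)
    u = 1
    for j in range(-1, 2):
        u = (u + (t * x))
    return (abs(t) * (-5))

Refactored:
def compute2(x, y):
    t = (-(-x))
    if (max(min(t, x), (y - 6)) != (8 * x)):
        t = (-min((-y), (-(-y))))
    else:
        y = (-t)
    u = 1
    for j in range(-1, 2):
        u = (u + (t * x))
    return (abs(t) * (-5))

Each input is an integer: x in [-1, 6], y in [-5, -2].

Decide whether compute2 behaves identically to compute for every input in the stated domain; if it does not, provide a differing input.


Although `max(t, x)` became `min(t, x)`, no input in the stated domain can expose it; all 32 inputs agree.
verdict: equivalent


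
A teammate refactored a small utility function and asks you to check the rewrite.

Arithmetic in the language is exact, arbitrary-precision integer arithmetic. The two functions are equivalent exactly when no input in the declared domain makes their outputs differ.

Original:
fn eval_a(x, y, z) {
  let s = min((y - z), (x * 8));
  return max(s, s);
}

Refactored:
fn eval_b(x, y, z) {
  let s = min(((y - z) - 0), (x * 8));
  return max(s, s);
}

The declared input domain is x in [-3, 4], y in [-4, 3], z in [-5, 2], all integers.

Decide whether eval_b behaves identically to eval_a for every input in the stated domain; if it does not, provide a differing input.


The two are interchangeable: arithmetic usage differs; also constant usage differs, and every declared input agrees.
One worked example (x=-2, y=2, z=0) — eval_a: s becomes -16; next final value -16; eval_b: s becomes -16; next final value -16; agreement on -16.
An exhaustive pass over the 512 declared inputs shows identical outputs.
verdict: equivalent


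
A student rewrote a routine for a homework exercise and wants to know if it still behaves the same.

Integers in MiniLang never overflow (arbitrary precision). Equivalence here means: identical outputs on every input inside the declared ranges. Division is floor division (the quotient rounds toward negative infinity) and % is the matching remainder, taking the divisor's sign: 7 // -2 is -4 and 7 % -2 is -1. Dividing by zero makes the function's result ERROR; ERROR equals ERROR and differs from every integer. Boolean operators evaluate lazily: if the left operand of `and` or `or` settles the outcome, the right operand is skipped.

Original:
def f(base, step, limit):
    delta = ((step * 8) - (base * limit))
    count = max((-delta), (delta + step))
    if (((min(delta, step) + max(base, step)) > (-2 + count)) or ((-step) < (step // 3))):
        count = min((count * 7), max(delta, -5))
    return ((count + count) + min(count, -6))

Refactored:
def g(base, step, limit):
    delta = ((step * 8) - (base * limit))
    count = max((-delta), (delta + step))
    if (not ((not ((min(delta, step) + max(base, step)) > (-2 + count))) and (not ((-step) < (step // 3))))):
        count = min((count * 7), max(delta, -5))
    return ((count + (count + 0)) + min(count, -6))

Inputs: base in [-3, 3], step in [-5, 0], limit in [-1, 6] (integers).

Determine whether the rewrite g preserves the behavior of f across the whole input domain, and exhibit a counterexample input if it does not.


Differences: constant usage differs, arithmetic usage differs, boolean connective usage differs — yet all 336 inputs agree.
verdict: equivalent


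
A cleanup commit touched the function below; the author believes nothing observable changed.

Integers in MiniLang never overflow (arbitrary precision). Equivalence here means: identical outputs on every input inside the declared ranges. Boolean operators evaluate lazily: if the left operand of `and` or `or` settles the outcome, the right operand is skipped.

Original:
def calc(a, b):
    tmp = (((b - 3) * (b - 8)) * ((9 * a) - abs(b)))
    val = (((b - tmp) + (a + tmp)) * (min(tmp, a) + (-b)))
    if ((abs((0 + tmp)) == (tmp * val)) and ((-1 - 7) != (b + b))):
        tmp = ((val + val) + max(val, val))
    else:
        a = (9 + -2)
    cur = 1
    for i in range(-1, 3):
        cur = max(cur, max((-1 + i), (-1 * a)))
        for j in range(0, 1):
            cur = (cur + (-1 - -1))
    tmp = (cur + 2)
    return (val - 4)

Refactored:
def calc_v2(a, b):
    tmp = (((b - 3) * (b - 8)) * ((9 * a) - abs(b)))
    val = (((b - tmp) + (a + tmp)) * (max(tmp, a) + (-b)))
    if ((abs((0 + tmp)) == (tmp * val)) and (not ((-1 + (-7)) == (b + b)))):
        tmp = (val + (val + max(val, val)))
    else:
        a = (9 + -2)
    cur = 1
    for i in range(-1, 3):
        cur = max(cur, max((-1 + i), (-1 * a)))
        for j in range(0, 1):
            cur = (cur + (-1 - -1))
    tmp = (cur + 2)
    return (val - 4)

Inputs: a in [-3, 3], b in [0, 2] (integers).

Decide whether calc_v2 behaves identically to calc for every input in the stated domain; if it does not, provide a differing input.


Not equivalent: a=-3, b=0 separates them (1940 vs 5).
calc: tmp=-648, then val=1944, then ((abs((0 + tmp)) == (tmp * val)) and ((-1 - 7) != (b + b))) is false, then a=7, then cur=1, then (i=-1), then cur=1, then (j=0), then cur=1, then (i=0), then cur=1, then (j=0), then cur=1, then (i=1), then cur=1, then (j=0), then cur=1, then (i=2), then cur=1, then (j=0), then cur=1, then tmp=3, then returns 1940
calc_v2: tmp=-648, then val=9, then ((abs((0 + tmp)) == (tmp * val)) and (not ((-1 + (-7)) == (b + b)))) is false, then a=7, then cur=1, then (i=-1), then cur=1, then (j=0), then cur=1, then (i=0), then cur=1, then (j=0), then cur=1, then (i=1), then cur=1, then (j=0), then cur=1, then (i=2), then cur=1, then (j=0), then cur=1, then tmp=3, then returns 5
verdict: not equivalent; witness: a=-3, b=0


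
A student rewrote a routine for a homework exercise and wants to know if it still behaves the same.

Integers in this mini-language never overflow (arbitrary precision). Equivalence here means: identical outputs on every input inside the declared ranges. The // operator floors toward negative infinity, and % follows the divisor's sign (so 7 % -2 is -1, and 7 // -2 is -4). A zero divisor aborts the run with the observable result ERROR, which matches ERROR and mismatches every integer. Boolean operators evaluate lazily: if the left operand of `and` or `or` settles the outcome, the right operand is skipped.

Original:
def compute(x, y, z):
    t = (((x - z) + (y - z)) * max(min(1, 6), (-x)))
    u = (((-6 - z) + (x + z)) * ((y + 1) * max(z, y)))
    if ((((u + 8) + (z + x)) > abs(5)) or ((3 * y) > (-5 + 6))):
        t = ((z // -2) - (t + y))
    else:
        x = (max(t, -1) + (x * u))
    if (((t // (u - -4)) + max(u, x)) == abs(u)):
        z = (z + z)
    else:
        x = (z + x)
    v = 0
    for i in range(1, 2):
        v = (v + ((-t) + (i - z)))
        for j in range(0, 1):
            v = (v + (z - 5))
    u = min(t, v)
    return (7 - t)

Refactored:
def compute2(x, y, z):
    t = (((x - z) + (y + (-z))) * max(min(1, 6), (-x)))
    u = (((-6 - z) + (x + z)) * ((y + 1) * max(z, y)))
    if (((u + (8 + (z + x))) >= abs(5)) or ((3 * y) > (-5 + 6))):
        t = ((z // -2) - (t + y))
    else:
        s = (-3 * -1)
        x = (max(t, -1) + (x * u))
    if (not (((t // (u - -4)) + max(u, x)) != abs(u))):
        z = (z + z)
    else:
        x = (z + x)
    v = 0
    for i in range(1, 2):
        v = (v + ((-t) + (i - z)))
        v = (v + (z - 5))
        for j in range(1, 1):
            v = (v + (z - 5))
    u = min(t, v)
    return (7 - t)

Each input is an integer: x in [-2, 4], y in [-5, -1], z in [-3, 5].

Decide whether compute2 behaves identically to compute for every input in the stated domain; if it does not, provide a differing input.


On input x=-2, y=-1, z=-1, compute returns 9 while compute2 returns 4.
verdict: not equivalent; witness: x=-2, y=-1, z=-1


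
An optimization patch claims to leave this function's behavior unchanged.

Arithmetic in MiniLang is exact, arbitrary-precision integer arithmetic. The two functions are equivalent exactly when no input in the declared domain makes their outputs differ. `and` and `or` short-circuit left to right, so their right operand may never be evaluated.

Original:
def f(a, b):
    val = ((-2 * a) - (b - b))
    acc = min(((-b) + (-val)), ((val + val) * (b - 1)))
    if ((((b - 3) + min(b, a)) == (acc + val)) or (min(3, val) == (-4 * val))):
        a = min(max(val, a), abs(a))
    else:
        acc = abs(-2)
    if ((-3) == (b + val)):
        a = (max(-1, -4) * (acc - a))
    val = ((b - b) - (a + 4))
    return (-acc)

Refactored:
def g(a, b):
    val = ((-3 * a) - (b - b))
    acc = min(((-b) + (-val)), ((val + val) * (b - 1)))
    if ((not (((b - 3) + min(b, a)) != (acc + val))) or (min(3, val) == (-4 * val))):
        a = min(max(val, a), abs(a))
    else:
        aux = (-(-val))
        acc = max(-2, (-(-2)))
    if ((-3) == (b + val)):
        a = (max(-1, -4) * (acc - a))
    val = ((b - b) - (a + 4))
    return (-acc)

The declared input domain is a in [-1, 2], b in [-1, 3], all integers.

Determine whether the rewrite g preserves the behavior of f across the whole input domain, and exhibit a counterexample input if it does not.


Input a=-1, b=2: 4 from f versus 5 from g.
verdict: not equivalent; witness: a=-1, b=2


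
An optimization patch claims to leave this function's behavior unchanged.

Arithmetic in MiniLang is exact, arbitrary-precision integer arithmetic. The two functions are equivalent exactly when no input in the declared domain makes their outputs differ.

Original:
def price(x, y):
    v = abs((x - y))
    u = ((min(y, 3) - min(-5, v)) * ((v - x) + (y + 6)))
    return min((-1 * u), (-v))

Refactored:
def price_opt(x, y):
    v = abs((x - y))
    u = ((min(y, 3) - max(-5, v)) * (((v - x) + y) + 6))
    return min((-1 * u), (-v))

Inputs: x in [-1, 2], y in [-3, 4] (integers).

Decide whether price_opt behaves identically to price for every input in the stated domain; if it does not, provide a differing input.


Not equivalent: x=-1, y=-3 separates them (-12 vs -2).
price: v = 2; u = 12; return -12
price_opt: v = 2; u = -30; return -2
verdict: not equivalent; witness: x=-1, y=-3


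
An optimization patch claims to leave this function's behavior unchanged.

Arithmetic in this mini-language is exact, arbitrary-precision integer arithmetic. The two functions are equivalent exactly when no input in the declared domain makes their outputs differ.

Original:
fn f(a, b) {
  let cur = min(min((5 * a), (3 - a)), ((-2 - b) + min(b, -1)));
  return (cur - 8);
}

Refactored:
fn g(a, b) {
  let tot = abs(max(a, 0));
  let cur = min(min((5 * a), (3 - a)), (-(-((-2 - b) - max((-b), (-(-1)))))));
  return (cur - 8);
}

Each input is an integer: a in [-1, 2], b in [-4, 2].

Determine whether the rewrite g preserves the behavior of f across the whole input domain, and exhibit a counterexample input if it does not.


Differences: constant usage differs, local variable names differ, arithmetic usage differs, statement counts differ, min/max/abs usage differs — yet all 28 inputs agree.
verdict: equivalent


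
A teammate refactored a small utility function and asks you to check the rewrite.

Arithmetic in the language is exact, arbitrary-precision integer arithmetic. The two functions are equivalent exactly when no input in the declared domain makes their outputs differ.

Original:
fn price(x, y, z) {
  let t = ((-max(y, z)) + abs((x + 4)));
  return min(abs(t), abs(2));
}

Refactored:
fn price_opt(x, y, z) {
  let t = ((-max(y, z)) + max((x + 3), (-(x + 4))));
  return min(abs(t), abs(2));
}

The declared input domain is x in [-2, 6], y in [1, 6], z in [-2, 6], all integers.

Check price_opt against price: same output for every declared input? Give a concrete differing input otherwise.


Not equivalent: x=-2, y=1, z=-2 separates them (1 vs 0).
price: t := 1 | result 1
price_opt: t := 0 | result 0
verdict: not equivalent; witness: x=-2, y=1, z=-2


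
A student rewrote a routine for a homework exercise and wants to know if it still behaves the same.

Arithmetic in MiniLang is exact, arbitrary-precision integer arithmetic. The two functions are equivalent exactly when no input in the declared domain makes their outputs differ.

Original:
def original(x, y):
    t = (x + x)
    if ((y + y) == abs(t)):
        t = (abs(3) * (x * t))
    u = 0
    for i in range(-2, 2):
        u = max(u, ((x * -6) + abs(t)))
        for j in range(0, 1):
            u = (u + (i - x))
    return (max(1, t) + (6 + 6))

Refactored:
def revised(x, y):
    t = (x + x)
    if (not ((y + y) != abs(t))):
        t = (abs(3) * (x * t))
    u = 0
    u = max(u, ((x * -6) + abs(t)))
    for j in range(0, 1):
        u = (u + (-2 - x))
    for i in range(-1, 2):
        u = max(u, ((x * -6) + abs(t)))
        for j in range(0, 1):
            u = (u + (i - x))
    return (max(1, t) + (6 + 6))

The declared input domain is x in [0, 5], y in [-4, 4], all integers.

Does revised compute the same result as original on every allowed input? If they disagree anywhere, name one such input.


The two are interchangeable: boolean connective usage differs; also statement counts differ; also min/max/abs usage differs; also arithmetic usage differs; also loop structure differs; also constant usage differs; also comparison usage differs, and every declared input agrees.
As a probe, take x=3, y=2: original runs t becomes 6; next ((y + y) == abs(t)) evaluates to false; next u becomes 0; next at i=-2:; next u becomes 0; next at j=0:; next u becomes -5; next at i=-1:; next u becomes -5; next at j=0:; next u becomes -9; next at i=0:; next u becomes -9; next at j=0:; next u becomes -12; next at i=1:; next u becomes -12; next at j=0:; next u becomes -14; next final value 18; revised runs t becomes 6; next (not ((y + y) != abs(t))) evaluates to false; next u becomes 0; next u becomes 0; next at j=0:; next u becomes -5; next at i=-1:; next u becomes -5; next at j=0:; next u becomes -9; next at i=0:; next u becomes -9; next at j=0:; next u becomes -12; next at i=1:; next u becomes -12; next at j=0:; next u becomes -14; next final value 18; both end at 18.
Sweeping the whole domain (54 inputs) finds no disagreement.
verdict: equivalent
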